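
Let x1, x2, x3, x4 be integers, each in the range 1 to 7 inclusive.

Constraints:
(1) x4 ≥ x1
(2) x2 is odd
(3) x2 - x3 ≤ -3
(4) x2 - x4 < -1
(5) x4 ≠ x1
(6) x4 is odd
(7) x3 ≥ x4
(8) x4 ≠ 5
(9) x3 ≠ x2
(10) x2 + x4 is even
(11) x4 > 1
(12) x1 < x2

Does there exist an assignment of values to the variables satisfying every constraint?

Satisfiable

One satisfying assignment is x1 = 1, x2 = 3, x3 = 7, x4 = 7.
For the less obvious constraints — constraint 2: x2 = 3 is odd; constraint 3: x2 - x3 = -4; constraint 4: x2 - x4 = -4 — and the others hold by inspection.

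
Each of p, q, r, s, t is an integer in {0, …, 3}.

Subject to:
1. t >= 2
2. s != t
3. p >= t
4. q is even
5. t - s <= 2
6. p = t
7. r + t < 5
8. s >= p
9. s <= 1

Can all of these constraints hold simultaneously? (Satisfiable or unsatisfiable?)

From constraints 1 and 3: p ≥ t and t ≥ 2, so p ≥ 2. From constraints 8 and 9: p ≤ s and s ≤ 1, so p ≤ 1. But 1 < 2, so no value of p works.

Unsatisfiable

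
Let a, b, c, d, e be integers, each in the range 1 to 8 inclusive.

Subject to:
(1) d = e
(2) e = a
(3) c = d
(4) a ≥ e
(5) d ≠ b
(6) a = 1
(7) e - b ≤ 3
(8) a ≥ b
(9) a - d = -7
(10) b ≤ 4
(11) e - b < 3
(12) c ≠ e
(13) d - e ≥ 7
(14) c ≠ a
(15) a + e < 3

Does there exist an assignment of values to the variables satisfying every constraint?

From constraints 1, 2, and 3, c = d = e = a, so c = a. But constraint 14 says c ≠ a. Contradiction.

Unsatisfiable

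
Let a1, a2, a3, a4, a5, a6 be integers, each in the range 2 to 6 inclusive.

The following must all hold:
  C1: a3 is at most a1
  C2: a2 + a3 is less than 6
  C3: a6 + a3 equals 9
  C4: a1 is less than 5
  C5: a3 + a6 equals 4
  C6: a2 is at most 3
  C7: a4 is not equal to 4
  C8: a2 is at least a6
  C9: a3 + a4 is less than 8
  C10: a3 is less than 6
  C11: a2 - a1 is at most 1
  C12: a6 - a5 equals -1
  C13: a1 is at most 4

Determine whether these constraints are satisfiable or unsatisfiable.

Unsatisfiable

From constraints 6 and 8: a6 ≤ a2 ≤ 3. From constraints 1 and 13: a3 ≤ a1 ≤ 4. Hence a6 + a3 ≤ 7. But constraint 3 requires a6 + a3 = 9, and 9 > 7. Contradiction.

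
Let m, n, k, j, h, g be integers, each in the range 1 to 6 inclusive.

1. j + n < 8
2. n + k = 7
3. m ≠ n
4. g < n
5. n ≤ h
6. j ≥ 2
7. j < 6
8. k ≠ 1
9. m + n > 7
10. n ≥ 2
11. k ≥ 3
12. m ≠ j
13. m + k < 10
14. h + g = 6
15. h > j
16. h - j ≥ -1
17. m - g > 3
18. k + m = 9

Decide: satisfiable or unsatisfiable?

Satisfiable

Setting (m, n, k, j, h, g) = (5, 3, 4, 3, 5, 1) satisfies everything: constraint 1: j + n = 6; constraint 2: n + k = 7; constraint 9: m + n = 8, and the others follow.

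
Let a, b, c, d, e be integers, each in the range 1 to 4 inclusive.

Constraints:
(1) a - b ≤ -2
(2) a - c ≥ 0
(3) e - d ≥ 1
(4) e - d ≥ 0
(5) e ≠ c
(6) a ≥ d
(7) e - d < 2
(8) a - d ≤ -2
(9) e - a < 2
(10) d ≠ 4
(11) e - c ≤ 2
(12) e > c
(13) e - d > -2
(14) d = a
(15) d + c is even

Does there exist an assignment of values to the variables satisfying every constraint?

Constraints 2, 3, 8, and 11 give c − e ≥ -2, e − d ≥ 1, d − a ≥ 2, a − c ≥ 0.
Adding all 4 inequalities: the left sides telescope to 0, and the right sides sum to (-2) + 1 + 2 + 0 = 1. So 0 ≥ 1, which is false.

Unsatisfiable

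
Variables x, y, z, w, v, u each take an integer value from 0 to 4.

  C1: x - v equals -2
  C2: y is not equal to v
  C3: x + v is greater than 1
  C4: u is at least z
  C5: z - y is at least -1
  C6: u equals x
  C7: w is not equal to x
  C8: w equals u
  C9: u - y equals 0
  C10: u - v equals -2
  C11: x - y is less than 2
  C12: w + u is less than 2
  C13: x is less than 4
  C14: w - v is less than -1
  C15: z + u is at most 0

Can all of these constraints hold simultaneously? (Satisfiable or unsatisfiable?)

From constraints 6 and 8, w = u = x, so w = x. But constraint 7 says w ≠ x. Contradiction.

Unsatisfiable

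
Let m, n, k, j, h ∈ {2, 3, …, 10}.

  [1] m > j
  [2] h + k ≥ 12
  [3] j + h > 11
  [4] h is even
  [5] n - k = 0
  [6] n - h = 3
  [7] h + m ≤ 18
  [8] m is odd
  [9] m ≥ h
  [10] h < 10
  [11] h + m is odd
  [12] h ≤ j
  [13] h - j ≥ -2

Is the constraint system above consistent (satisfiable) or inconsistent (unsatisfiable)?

The assignment m = 9, n = 9, k = 9, j = 6, h = 6 works:
  constraint 2 holds since h + k = 15.
  constraint 3 holds since j + h = 12.
The rest check out directly.

Satisfiable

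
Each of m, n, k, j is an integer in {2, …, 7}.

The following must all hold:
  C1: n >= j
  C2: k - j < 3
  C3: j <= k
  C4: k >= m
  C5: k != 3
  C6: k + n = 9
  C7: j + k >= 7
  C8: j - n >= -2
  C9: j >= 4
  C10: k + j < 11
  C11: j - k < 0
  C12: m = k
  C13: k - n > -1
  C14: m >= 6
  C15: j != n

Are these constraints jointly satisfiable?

From constraints 4 and 14: k ≥ m ≥ 6. From constraints 1 and 9: n ≥ j ≥ 4. Hence k + n ≥ 10. But constraint 6 requires k + n = 9, and 9 < 10. Contradiction.

Unsatisfiable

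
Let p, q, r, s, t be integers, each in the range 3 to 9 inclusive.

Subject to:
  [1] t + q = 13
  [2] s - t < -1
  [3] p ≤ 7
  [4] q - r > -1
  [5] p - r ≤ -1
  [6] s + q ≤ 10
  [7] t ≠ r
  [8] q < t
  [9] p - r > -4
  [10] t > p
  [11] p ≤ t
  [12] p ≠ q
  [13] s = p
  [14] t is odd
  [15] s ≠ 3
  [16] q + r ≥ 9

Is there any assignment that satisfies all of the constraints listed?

Satisfiable

One satisfying assignment is p = 4, q = 6, r = 6, s = 4, t = 7.
For the less obvious constraints — constraint 1: t + q = 13; constraint 2: s - t = -3; constraint 4: q - r = 0 — and the others hold by inspection.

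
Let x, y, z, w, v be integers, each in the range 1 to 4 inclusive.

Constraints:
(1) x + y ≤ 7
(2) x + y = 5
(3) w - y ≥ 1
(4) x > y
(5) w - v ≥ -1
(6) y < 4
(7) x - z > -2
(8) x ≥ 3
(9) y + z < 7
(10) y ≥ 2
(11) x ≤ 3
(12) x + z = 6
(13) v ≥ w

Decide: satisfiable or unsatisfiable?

Take x = 3, y = 2, z = 3, w = 3, v = 3. Then constraint 1: x + y = 5; constraint 2: x + y = 5, and every other listed constraint is also met.

Satisfiable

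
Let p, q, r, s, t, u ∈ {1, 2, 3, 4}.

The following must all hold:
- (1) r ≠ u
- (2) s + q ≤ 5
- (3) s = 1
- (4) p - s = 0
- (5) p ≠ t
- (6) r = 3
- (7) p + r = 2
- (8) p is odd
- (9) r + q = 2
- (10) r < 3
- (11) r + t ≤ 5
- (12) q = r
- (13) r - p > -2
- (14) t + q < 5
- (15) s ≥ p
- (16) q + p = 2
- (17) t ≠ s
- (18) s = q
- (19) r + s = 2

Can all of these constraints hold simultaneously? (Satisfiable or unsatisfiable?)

Unsatisfiable

Constraint 3 fixes s = 1 and constraint 6 fixes r = 3. Constraints 12 and 18 give s = q = r, so s = r. But 1 ≠ 3 — contradiction.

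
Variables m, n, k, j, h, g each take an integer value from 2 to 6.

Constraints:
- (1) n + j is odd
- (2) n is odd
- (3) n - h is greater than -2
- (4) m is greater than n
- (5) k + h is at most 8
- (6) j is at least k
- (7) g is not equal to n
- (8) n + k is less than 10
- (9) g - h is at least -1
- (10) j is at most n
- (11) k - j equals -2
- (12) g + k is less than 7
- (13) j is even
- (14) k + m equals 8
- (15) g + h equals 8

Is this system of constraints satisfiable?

Satisfiable

Setting (m, n, k, j, h, g) = (6, 5, 2, 4, 4, 4) satisfies everything: constraint 3: n - h = 1; constraint 5: k + h = 6; constraint 8: n + k = 7, and the others follow.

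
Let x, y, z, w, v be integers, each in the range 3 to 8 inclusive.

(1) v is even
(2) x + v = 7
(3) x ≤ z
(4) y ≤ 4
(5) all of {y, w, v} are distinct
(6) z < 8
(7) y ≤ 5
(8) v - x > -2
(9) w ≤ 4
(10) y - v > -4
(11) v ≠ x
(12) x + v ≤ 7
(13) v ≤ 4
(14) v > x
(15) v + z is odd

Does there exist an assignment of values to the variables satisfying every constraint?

Unsatisfiable

Constraints 4, 9, and 13 confine each of y, w, v to the 2 values {3, 4} (the domain already gives each ≥ 3).
Constraint 5 requires all 3 of them to be distinct, but only 2 values are available — impossible by the pigeonhole principle.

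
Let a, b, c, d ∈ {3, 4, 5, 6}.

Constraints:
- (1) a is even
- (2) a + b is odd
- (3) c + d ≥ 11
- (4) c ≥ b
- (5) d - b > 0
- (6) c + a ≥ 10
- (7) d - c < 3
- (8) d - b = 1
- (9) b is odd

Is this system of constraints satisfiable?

Try a = 6, b = 5, c = 6, d = 6.
Check constraint 3: c + d = 12; constraint 5: d - b = 1; constraint 6: c + a = 12. The remaining constraints are straightforward to verify.

Satisfiable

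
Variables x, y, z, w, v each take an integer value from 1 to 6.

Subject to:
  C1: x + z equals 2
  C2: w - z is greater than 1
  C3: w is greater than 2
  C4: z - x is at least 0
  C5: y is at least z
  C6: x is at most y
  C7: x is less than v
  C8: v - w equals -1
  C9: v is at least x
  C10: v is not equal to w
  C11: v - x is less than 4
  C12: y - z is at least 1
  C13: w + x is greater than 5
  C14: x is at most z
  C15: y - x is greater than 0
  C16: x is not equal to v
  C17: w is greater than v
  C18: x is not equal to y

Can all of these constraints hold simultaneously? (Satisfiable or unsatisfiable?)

Setting (x, y, z, w, v) = (1, 4, 1, 5, 4) satisfies everything: constraint 1: x + z = 2; constraint 2: w - z = 4, and the others follow.

Satisfiable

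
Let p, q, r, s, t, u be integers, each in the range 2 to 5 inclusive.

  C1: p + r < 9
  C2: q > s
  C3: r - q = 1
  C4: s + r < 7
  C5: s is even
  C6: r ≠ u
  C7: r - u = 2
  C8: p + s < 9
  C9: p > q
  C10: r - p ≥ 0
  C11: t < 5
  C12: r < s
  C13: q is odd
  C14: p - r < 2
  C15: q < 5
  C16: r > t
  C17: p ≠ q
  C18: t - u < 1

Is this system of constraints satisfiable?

Unsatisfiable

Constraints 2, 9, 10, and 12 give q < p, p ≤ r, r < s, s < q. Chaining: q < p ≤ r < s < q, which forces q < q — impossible.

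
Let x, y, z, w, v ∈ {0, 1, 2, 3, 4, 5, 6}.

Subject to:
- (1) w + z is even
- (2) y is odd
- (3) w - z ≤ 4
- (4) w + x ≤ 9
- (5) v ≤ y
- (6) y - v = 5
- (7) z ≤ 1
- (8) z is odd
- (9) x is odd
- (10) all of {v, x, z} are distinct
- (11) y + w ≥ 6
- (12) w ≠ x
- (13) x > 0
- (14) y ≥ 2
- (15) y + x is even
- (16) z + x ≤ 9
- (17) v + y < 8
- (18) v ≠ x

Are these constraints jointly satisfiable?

Satisfiable

One satisfying assignment is x = 5, y = 5, z = 1, w = 3, v = 0.
For the less obvious constraints — constraint 3: w - z = 2; constraint 4: w + x = 8 — and the others hold by inspection.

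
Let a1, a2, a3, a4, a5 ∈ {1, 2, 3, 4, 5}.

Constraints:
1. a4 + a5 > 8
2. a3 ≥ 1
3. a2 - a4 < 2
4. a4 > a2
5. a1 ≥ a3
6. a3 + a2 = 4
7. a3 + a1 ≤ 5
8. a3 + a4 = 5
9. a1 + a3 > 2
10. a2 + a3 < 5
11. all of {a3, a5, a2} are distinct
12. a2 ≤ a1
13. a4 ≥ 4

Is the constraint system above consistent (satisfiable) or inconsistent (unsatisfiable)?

Satisfiable

Take a1 = 3, a2 = 3, a3 = 1, a4 = 4, a5 = 5. Then constraint 1: a4 + a5 = 9; constraint 3: a2 - a4 = -1; constraint 6: a3 + a2 = 4, and every other listed constraint is also met.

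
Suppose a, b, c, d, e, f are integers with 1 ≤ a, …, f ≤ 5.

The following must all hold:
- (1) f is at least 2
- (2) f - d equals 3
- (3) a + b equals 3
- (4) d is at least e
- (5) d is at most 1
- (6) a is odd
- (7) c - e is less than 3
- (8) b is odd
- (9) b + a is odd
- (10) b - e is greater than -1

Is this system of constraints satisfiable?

Unsatisfiable

Constraint 8 makes b odd and constraint 6 makes a odd, so b + a must be even. Constraint 9 says b + a is odd — contradiction.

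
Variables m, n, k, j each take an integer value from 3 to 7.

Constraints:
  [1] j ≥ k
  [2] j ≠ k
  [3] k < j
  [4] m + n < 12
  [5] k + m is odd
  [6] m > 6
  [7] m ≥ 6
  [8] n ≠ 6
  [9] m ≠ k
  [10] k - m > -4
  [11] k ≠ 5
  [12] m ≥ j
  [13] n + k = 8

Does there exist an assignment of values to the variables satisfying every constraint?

Try m = 7, n = 4, k = 4, j = 7.
Check constraint 4: m + n = 11; constraint 10: k - m = -3. The remaining constraints are straightforward to verify.

Satisfiable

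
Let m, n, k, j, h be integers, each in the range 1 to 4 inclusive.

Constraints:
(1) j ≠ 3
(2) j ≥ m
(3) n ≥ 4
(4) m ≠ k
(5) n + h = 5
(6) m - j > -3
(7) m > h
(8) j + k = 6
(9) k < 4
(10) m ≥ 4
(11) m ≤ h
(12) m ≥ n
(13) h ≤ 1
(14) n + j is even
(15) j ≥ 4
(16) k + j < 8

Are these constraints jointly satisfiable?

Unsatisfiable

From constraints 3 and 12: m ≥ n and n ≥ 4, so m ≥ 4. From constraints 11 and 13: m ≤ h and h ≤ 1, so m ≤ 1. But 1 < 4, so no value of m works.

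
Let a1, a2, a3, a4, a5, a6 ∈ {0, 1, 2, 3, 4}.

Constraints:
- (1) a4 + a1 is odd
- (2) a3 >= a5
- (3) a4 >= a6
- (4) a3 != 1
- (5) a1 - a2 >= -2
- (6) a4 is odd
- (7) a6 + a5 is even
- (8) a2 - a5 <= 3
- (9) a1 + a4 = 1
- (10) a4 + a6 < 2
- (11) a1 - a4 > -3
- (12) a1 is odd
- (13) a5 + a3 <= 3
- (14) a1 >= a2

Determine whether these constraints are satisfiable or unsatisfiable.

Unsatisfiable

Constraint 6 makes a4 odd and constraint 12 makes a1 odd, so a4 + a1 must be even. Constraint 1 says a4 + a1 is odd — contradiction.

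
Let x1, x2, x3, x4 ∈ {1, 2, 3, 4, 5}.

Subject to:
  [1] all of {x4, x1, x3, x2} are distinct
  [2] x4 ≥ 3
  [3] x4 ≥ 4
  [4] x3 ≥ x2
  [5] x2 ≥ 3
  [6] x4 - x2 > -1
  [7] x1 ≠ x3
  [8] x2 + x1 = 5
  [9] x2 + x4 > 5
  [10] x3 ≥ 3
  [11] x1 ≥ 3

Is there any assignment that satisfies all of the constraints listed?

Unsatisfiable

Constraints 2, 5, 10, and 11 confine each of x4, x1, x3, x2 to the 3 values {3, …, 5} (the domain already gives each ≤ 5).
Constraint 1 requires all 4 of them to be distinct, but only 3 values are available — impossible by the pigeonhole principle.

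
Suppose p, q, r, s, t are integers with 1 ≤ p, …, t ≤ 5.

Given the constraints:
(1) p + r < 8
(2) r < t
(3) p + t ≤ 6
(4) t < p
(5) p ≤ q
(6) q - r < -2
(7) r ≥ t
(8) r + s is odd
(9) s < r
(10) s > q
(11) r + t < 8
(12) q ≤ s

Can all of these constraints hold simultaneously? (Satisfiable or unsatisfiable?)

Unsatisfiable

Constraints 2, 4, 5, 9, and 12 give t < p, p ≤ q, q ≤ s, s < r, r < t. Chaining: t < p ≤ q ≤ s < r < t, which forces t < t — impossible.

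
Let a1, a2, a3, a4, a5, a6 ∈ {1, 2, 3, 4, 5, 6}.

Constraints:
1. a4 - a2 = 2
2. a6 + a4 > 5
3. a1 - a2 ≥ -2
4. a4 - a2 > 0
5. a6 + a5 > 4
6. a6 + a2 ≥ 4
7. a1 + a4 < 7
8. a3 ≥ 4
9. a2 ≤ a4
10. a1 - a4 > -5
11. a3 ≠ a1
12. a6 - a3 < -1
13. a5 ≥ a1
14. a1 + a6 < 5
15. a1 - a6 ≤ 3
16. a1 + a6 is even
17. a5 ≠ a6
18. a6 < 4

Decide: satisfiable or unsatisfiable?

Satisfiable

Take a1 = 2, a2 = 2, a3 = 5, a4 = 4, a5 = 3, a6 = 2. Then constraint 1: a4 - a2 = 2; constraint 2: a6 + a4 = 6; constraint 3: a1 - a2 = 0, and every other listed constraint is also met.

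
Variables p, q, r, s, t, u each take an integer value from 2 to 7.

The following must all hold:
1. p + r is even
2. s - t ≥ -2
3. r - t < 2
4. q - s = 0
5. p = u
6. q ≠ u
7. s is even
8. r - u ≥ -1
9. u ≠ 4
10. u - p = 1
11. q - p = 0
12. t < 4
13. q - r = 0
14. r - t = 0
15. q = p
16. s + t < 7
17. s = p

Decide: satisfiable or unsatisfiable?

Unsatisfiable

From constraints 5 and 15, q = p = u, so q = u. But constraint 6 says q ≠ u. Contradiction.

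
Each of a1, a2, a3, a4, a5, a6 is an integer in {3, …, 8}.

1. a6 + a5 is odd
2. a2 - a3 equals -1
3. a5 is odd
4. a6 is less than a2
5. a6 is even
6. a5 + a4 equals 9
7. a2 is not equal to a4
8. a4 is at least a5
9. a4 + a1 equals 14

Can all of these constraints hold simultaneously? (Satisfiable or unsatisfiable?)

One satisfying assignment is a1 = 8, a2 = 7, a3 = 8, a4 = 6, a5 = 3, a6 = 6.
For the less obvious constraints — constraint 2: a2 - a3 = -1; constraint 6: a5 + a4 = 9 — and the others hold by inspection.

Satisfiable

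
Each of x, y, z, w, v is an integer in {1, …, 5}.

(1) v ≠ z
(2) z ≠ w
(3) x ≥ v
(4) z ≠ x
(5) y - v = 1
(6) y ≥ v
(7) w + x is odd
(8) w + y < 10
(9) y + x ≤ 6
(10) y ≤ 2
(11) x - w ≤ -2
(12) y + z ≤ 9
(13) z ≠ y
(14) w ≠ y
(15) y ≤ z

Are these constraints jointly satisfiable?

Satisfiable

The assignment x = 2, y = 2, z = 4, w = 5, v = 1 works:
  constraint 5 holds since y - v = 1.
  constraint 8 holds since w + y = 7.
  constraint 9 holds since y + x = 4.
The rest check out directly.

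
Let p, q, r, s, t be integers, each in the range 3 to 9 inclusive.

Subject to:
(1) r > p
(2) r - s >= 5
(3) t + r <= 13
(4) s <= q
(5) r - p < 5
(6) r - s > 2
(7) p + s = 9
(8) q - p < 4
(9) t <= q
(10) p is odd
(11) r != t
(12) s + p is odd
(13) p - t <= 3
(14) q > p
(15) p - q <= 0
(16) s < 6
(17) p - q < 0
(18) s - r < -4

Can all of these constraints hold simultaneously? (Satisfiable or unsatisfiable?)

Satisfiable

Try p = 5, q = 7, r = 9, s = 4, t = 3.
Check constraint 2: r - s = 5; constraint 3: t + r = 12. The remaining constraints are straightforward to verify.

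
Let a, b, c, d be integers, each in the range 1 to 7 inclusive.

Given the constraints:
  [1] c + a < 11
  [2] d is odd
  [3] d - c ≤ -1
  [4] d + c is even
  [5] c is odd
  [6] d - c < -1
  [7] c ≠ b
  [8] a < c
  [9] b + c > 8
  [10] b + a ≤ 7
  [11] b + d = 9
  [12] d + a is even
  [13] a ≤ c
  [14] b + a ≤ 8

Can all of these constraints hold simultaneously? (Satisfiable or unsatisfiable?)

Setting (a, b, c, d) = (1, 4, 7, 5) satisfies everything: constraint 1: c + a = 8; constraint 3: d - c = -2; constraint 6: d - c = -2, and the others follow.

Satisfiable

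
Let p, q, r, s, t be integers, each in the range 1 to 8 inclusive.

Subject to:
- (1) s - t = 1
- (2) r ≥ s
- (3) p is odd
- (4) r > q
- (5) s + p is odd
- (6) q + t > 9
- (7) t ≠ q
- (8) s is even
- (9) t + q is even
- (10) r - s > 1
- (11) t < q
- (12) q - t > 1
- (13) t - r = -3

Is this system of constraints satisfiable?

Satisfiable

Take p = 7, q = 7, r = 8, s = 6, t = 5. Then constraint 1: s - t = 1; constraint 6: q + t = 12, and every other listed constraint is also met.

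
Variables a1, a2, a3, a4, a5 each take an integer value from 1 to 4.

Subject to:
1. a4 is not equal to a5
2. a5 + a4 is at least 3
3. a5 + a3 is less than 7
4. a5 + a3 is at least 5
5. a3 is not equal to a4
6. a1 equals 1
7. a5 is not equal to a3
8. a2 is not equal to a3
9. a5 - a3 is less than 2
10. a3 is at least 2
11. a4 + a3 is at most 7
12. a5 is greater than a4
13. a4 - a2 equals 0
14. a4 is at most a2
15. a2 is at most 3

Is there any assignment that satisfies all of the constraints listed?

Take a1 = 1, a2 = 1, a3 = 3, a4 = 1, a5 = 2. Then constraint 2: a5 + a4 = 3; constraint 3: a5 + a3 = 5; constraint 4: a5 + a3 = 5, and every other listed constraint is also met.

Satisfiable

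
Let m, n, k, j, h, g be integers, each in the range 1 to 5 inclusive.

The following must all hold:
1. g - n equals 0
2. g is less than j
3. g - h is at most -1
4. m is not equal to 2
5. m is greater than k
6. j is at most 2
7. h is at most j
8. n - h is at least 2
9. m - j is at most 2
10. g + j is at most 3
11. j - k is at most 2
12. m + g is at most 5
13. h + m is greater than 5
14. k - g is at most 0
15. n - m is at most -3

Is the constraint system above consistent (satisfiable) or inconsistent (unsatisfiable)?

Constraints 3, 8, 9, 11, 14, and 15 give k − j ≥ -2, j − m ≥ -2, m − n ≥ 3, n − h ≥ 2, h − g ≥ 1, g − k ≥ 0.
Adding all 6 inequalities: the left sides telescope to 0, and the right sides sum to (-2) + (-2) + 3 + 2 + 1 + 0 = 2. So 0 ≥ 2, which is false.

Unsatisfiable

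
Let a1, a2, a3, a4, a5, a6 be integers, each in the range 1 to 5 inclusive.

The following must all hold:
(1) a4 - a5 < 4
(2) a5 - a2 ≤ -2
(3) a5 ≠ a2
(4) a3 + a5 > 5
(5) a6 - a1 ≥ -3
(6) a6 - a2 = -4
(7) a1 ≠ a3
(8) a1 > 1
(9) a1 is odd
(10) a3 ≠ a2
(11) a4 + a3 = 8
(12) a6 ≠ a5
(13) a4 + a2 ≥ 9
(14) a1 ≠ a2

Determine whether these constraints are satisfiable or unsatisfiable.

Take a1 = 3, a2 = 5, a3 = 4, a4 = 4, a5 = 3, a6 = 1. Then constraint 1: a4 - a5 = 1; constraint 2: a5 - a2 = -2, and every other listed constraint is also met.

Satisfiable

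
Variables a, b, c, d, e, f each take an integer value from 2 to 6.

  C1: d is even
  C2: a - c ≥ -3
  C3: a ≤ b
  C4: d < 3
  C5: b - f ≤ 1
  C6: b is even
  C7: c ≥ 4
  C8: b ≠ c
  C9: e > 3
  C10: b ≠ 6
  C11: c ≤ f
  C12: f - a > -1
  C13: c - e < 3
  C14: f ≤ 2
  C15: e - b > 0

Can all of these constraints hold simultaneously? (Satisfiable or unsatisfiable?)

Unsatisfiable

From constraints 7 and 11: f ≥ c and c ≥ 4, so f ≥ 4. From constraint 14: f ≤ 2. But 2 < 4, so no value of f works.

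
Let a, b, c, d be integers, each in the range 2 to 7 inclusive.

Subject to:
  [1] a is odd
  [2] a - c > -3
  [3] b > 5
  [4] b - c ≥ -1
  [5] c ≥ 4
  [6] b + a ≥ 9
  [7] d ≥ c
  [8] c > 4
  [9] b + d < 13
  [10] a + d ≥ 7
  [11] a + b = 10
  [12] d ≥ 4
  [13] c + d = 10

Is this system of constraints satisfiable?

Satisfiable

One satisfying assignment is a = 3, b = 7, c = 5, d = 5.
For the less obvious constraints — constraint 2: a - c = -2; constraint 4: b - c = 2; constraint 6: b + a = 10 — and the others hold by inspection.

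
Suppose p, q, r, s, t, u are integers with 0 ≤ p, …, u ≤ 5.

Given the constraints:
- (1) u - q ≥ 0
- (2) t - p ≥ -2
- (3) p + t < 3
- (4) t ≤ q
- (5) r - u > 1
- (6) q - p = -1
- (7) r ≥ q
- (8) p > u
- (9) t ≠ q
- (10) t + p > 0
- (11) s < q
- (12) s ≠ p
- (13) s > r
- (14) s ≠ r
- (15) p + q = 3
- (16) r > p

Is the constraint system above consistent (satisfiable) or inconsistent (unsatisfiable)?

Constraints 1, 8, 11, 13, and 16 give p < r, r < s, s < q, q ≤ u, u < p. Chaining: p < r < s < q ≤ u < p, which forces p < p — impossible.

Unsatisfiable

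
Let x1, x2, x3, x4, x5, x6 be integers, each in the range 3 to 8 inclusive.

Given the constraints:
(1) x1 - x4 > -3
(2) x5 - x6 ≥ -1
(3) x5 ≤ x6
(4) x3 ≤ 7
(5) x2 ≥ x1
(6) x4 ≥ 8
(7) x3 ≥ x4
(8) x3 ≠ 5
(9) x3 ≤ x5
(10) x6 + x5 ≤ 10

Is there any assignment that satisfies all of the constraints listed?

From constraint 6: x4 ≥ 8. From constraints 4 and 7: x4 ≤ x3 and x3 ≤ 7, so x4 ≤ 7. But 7 < 8, so no value of x4 works.

Unsatisfiable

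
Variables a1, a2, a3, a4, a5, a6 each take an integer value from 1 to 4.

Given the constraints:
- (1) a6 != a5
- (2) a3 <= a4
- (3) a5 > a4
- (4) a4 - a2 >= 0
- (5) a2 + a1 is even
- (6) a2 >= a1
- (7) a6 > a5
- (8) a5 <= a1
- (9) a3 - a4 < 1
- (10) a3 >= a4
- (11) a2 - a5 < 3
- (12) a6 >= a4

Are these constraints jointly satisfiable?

Unsatisfiable

Constraints 3, 4, 6, and 8 give a5 ≤ a1, a1 ≤ a2, a2 ≤ a4, a4 < a5. Chaining: a5 ≤ a1 ≤ a2 ≤ a4 < a5, which forces a5 < a5 — impossible.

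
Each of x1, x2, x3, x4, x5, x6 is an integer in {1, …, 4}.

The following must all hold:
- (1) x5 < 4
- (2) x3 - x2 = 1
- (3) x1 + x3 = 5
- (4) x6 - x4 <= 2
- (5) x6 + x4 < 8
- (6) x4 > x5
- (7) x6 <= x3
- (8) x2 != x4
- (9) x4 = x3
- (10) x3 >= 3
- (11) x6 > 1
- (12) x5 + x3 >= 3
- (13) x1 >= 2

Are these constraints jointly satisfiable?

Satisfiable

Try x1 = 2, x2 = 2, x3 = 3, x4 = 3, x5 = 1, x6 = 2.
Check constraint 2: x3 - x2 = 1; constraint 3: x1 + x3 = 5; constraint 4: x6 - x4 = -1. The remaining constraints are straightforward to verify.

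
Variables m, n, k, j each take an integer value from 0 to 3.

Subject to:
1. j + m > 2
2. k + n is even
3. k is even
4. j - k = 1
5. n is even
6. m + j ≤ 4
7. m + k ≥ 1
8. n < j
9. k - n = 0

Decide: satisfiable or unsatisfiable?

The assignment m = 2, n = 0, k = 0, j = 1 works:
  constraint 1 holds since j + m = 3.
  constraint 4 holds since j - k = 1.
  constraint 6 holds since m + j = 3.
The rest check out directly.

Satisfiable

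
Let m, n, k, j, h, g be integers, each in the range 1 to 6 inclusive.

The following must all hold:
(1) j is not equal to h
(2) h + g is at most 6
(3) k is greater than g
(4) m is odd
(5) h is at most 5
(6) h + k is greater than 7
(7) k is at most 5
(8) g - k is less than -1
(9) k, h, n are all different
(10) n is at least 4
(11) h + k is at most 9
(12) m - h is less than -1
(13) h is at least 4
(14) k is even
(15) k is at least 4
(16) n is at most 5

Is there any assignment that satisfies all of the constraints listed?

Unsatisfiable

Constraints 5, 7, 10, 13, 15, and 16 confine each of k, h, n to the 2 values {4, 5}.
Constraint 9 requires all 3 of them to be distinct, but only 2 values are available — impossible by the pigeonhole principle.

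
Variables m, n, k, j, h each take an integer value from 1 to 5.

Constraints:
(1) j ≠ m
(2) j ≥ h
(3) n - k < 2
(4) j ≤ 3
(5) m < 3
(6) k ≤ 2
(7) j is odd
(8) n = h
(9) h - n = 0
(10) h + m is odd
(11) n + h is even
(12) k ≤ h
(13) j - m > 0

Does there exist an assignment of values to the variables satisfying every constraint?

Satisfiable

Take m = 2, n = 3, k = 2, j = 3, h = 3. Then constraint 3: n - k = 1; constraint 9: h - n = 0, and every other listed constraint is also met.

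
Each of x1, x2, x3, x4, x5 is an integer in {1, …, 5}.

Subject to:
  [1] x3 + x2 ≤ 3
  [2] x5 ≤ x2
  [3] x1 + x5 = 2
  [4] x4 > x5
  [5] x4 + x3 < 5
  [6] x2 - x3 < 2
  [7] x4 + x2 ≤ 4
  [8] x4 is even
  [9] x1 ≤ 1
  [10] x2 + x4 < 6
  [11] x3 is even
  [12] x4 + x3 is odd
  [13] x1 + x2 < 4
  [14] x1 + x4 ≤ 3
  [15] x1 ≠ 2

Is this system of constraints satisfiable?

Constraint 8 makes x4 even and constraint 11 makes x3 even, so x4 + x3 must be even. Constraint 12 says x4 + x3 is odd — contradiction.

Unsatisfiable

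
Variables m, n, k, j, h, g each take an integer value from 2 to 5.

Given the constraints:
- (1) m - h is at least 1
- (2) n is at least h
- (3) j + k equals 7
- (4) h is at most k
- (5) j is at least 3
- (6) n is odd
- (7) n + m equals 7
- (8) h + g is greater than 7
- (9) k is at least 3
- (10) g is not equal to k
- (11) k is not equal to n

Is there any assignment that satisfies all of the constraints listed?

Satisfiable

Setting (m, n, k, j, h, g) = (4, 3, 4, 3, 3, 5) satisfies everything: constraint 1: m - h = 1; constraint 3: j + k = 7, and the others follow.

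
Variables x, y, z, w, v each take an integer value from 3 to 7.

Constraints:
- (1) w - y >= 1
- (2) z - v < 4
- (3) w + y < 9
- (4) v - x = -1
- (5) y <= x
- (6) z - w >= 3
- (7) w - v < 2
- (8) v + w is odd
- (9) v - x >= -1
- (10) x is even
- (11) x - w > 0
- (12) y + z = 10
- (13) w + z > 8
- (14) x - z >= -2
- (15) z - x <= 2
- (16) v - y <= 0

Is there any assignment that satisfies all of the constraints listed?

Constraints 1, 6, 9, 14, and 16 give z − w ≥ 3, w − y ≥ 1, y − v ≥ 0, v − x ≥ -1, x − z ≥ -2.
Adding all 5 inequalities: the left sides telescope to 0, and the right sides sum to 3 + 1 + 0 + (-1) + (-2) = 1. So 0 ≥ 1, which is false.

Unsatisfiable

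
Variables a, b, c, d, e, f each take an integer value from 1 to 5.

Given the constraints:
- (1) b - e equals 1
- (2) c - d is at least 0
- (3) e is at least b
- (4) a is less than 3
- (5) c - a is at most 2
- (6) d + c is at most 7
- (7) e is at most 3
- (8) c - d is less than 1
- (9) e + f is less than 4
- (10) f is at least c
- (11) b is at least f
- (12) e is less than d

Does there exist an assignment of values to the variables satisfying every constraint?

Constraints 2, 3, 10, 11, and 12 give f ≤ b, b ≤ e, e < d, d ≤ c, c ≤ f. Chaining: f ≤ b ≤ e < d ≤ c ≤ f, which forces f < f — impossible.

Unsatisfiable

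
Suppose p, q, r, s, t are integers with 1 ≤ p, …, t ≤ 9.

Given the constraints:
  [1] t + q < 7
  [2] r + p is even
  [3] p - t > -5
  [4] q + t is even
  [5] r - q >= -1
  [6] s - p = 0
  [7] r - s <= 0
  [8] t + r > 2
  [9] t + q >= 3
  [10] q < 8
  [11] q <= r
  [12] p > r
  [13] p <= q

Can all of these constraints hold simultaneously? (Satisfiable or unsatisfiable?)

Constraints 11, 12, and 13 give p ≤ q, q ≤ r, r < p. Chaining: p ≤ q ≤ r < p, which forces p < p — impossible.

Unsatisfiable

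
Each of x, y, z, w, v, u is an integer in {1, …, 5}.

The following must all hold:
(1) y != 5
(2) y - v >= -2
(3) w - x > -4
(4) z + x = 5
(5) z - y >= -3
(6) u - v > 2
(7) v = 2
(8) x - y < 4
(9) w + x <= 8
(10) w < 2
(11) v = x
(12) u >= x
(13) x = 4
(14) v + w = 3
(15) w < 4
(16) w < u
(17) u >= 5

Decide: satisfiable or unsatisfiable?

Unsatisfiable

Constraint 7 fixes v = 2 and constraint 13 fixes x = 4, but constraint 11 requires v = x. Since 2 ≠ 4, contradiction.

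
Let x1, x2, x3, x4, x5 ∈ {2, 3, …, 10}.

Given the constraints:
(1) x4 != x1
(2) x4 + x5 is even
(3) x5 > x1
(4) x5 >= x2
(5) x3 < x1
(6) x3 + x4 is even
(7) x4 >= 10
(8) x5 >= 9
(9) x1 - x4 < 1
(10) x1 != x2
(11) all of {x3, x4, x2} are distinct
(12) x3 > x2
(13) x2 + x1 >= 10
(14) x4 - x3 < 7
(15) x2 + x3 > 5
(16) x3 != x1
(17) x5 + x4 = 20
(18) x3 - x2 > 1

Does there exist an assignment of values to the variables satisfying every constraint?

The assignment x1 = 8, x2 = 2, x3 = 4, x4 = 10, x5 = 10 works:
  constraint 9 holds since x1 - x4 = -2.
  constraint 13 holds since x2 + x1 = 10.
  constraint 14 holds since x4 - x3 = 6.
The rest check out directly.

Satisfiable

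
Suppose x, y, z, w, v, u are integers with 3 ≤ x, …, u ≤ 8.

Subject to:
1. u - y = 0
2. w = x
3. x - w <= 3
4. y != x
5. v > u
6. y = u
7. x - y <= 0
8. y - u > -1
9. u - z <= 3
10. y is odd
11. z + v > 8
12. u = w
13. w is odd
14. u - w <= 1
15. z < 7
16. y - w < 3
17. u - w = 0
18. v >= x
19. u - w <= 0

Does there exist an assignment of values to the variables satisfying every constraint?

From constraints 2, 6, and 12, y = u = w = x, so y = x. But constraint 4 says y ≠ x. Contradiction.

Unsatisfiable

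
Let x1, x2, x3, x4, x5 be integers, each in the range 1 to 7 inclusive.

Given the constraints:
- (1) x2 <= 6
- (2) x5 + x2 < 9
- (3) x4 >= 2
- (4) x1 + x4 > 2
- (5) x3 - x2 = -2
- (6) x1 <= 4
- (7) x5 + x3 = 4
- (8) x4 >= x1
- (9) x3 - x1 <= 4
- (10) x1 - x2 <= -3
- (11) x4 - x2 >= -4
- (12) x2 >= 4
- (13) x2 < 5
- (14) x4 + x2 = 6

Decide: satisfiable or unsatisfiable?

Try x1 = 1, x2 = 4, x3 = 2, x4 = 2, x5 = 2.
Check constraint 2: x5 + x2 = 6; constraint 4: x1 + x4 = 3. The remaining constraints are straightforward to verify.

Satisfiable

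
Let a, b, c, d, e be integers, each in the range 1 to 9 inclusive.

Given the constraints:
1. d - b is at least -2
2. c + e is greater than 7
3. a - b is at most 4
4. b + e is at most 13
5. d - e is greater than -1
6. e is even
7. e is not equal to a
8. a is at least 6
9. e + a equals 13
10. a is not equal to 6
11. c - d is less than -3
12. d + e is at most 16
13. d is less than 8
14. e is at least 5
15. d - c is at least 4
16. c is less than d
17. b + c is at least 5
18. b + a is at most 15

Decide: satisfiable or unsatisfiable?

One satisfying assignment is a = 7, b = 6, c = 2, d = 7, e = 6.
For the less obvious constraints — constraint 1: d - b = 1; constraint 2: c + e = 8; constraint 3: a - b = 1 — and the others hold by inspection.

Satisfiable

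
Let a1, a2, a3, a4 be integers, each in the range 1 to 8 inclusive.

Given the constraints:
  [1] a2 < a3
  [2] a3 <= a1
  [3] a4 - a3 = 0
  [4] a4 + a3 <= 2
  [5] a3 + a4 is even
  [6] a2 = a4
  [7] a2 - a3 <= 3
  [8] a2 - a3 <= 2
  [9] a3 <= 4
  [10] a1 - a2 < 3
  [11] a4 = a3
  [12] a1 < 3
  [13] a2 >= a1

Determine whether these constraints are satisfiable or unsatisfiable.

Constraints 1, 2, and 13 give a2 < a3, a3 ≤ a1, a1 ≤ a2. Chaining: a2 < a3 ≤ a1 ≤ a2, which forces a2 < a2 — impossible.

Unsatisfiable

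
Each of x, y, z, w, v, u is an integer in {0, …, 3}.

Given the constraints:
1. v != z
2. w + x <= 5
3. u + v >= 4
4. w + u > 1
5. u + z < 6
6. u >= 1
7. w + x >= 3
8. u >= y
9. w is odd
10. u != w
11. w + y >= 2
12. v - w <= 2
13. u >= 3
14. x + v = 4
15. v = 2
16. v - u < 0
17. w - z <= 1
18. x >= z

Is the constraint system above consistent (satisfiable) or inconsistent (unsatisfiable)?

Setting (x, y, z, w, v, u) = (2, 3, 0, 1, 2, 3) satisfies everything: constraint 2: w + x = 3; constraint 3: u + v = 5; constraint 4: w + u = 4, and the others follow.

Satisfiable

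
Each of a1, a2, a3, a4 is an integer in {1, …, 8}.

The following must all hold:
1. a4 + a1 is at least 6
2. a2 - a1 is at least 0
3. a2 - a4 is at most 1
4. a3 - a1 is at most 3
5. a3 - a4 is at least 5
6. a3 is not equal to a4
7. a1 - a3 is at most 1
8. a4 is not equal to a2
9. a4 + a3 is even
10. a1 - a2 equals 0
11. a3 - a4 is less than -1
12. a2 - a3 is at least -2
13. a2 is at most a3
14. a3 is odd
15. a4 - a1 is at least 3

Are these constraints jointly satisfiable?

Unsatisfiable

Constraints 2, 3, 4, and 5 give a3 − a4 ≥ 5, a4 − a2 ≥ -1, a2 − a1 ≥ 0, a1 − a3 ≥ -3.
Adding all 4 inequalities: the left sides telescope to 0, and the right sides sum to 5 + (-1) + 0 + (-3) = 1. So 0 ≥ 1, which is false.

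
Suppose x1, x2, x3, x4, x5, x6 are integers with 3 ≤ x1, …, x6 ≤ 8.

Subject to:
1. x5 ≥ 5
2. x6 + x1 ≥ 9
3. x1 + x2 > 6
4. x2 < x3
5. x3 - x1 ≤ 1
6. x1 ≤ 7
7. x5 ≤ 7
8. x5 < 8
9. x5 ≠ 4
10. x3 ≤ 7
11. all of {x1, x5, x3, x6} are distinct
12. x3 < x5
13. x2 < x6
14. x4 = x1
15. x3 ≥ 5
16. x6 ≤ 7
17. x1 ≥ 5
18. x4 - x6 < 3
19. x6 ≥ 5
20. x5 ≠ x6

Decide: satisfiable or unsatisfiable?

Unsatisfiable

Constraints 1, 6, 7, 10, 15, 16, 17, and 19 confine each of x1, x5, x3, x6 to the 3 values {5, …, 7}.
Constraint 11 requires all 4 of them to be distinct, but only 3 values are available — impossible by the pigeonhole principle.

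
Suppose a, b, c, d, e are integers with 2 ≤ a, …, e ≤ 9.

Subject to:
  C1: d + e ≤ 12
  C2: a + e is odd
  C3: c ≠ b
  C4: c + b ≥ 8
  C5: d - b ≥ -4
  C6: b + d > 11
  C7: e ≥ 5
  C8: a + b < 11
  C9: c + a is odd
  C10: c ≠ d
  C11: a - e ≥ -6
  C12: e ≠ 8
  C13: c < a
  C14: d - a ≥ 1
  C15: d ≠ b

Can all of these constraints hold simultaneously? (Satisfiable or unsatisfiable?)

Satisfiable

Try a = 3, b = 7, c = 2, d = 6, e = 6.
Check constraint 1: d + e = 12; constraint 4: c + b = 9; constraint 5: d - b = -1. The remaining constraints are straightforward to verify.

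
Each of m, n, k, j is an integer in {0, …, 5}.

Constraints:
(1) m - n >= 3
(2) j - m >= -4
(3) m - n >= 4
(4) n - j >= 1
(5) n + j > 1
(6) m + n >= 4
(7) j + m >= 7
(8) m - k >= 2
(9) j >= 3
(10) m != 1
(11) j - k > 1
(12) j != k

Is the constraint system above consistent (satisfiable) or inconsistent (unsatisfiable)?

Unsatisfiable

Constraints 2, 3, and 4 give n − j ≥ 1, j − m ≥ -4, m − n ≥ 4.
Adding all 3 inequalities: the left sides telescope to 0, and the right sides sum to 1 + (-4) + 4 = 1. So 0 ≥ 1, which is false.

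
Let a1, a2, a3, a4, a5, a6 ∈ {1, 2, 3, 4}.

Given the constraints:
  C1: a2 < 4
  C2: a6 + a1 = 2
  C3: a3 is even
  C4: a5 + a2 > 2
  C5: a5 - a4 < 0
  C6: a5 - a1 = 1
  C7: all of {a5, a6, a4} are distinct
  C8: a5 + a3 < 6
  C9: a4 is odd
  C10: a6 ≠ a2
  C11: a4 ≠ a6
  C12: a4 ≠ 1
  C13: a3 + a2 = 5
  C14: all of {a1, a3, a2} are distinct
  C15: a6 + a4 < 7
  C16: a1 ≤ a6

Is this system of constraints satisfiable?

Satisfiable

Take a1 = 1, a2 = 3, a3 = 2, a4 = 3, a5 = 2, a6 = 1. Then constraint 2: a6 + a1 = 2; constraint 4: a5 + a2 = 5; constraint 5: a5 - a4 = -1, and every other listed constraint is also met.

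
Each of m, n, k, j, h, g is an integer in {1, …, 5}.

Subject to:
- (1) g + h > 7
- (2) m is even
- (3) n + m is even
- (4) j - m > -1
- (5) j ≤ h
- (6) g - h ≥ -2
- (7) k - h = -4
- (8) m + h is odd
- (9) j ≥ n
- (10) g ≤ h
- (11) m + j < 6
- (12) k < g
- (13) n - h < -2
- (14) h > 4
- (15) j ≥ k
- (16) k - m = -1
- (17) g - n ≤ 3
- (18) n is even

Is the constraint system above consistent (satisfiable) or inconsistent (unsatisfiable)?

Satisfiable

The assignment m = 2, n = 2, k = 1, j = 2, h = 5, g = 5 works:
  constraint 1 holds since g + h = 10.
  constraint 4 holds since j - m = 0.
The rest check out directly.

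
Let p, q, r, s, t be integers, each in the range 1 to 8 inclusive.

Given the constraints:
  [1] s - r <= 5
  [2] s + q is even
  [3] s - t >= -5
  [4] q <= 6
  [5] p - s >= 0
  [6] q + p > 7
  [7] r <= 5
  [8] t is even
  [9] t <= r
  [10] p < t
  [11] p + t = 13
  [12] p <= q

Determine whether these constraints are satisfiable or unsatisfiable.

From constraints 4 and 12: p ≤ q ≤ 6. From constraints 7 and 9: t ≤ r ≤ 5. Hence p + t ≤ 11. But constraint 11 requires p + t = 13, and 13 > 11. Contradiction.

Unsatisfiable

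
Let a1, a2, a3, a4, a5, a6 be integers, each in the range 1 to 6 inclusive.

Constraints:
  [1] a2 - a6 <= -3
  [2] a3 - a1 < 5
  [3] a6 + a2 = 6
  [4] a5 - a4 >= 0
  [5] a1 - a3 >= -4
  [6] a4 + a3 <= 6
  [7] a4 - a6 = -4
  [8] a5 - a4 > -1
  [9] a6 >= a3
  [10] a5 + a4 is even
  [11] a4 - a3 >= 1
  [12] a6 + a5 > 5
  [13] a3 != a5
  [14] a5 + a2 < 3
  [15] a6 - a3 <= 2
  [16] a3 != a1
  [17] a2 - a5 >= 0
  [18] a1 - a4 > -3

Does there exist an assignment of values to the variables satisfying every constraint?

Unsatisfiable

Constraints 1, 4, 11, 15, and 17 give a6 − a2 ≥ 3, a2 − a5 ≥ 0, a5 − a4 ≥ 0, a4 − a3 ≥ 1, a3 − a6 ≥ -2.
Adding all 5 inequalities: the left sides telescope to 0, and the right sides sum to 3 + 0 + 0 + 1 + (-2) = 2. So 0 ≥ 2, which is false.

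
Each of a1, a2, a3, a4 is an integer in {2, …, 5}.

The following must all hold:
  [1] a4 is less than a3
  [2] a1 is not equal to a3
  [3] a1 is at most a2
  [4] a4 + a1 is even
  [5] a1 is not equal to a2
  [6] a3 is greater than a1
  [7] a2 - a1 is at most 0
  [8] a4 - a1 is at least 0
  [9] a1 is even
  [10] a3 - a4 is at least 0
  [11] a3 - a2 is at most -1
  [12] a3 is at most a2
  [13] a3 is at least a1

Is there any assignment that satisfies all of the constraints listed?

Unsatisfiable

Constraints 7, 8, 10, and 11 give a2 − a3 ≥ 1, a3 − a4 ≥ 0, a4 − a1 ≥ 0, a1 − a2 ≥ 0.
Adding all 4 inequalities: the left sides telescope to 0, and the right sides sum to 1 + 0 + 0 + 0 = 1. So 0 ≥ 1, which is false.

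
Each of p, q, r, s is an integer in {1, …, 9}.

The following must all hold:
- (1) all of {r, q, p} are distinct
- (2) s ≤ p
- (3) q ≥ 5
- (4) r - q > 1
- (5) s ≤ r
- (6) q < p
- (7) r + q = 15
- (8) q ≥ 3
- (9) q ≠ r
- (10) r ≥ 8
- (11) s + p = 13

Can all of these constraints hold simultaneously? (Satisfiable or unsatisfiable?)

Satisfiable

One satisfying assignment is p = 7, q = 6, r = 9, s = 6.
For the less obvious constraints — constraint 4: r - q = 3; constraint 7: r + q = 15 — and the others hold by inspection.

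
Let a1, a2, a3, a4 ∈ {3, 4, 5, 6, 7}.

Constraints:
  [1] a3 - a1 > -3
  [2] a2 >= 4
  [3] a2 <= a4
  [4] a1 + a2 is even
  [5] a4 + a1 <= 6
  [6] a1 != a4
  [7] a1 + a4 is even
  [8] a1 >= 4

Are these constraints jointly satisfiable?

From constraints 2 and 3: a4 ≥ a2 ≥ 4. From constraint 8: a1 ≥ 4. Hence a4 + a1 ≥ 8. But constraint 5 requires a4 + a1 ≤ 6, and 6 < 8. Contradiction.

Unsatisfiable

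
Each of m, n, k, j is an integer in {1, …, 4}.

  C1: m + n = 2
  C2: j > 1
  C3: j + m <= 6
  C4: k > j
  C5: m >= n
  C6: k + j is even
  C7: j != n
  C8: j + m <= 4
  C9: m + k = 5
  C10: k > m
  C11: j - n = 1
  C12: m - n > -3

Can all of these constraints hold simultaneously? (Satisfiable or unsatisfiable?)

Satisfiable

Try m = 1, n = 1, k = 4, j = 2.
Check constraint 1: m + n = 2; constraint 3: j + m = 3. The remaining constraints are straightforward to verify.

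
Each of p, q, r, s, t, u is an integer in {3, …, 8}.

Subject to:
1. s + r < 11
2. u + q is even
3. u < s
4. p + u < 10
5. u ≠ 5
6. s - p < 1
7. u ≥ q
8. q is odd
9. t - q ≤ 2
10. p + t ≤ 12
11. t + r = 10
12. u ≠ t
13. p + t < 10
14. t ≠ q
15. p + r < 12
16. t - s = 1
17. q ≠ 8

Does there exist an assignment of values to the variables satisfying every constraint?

Take p = 4, q = 3, r = 5, s = 4, t = 5, u = 3. Then constraint 1: s + r = 9; constraint 4: p + u = 7, and every other listed constraint is also met.

Satisfiable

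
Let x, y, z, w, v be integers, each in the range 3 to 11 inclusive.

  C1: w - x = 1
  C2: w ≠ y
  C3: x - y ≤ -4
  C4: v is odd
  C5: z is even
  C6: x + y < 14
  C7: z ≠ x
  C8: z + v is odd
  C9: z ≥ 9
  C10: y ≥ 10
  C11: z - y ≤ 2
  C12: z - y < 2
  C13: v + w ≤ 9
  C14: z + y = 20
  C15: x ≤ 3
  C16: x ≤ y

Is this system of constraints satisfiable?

The assignment x = 3, y = 10, z = 10, w = 4, v = 3 works:
  constraint 1 holds since w - x = 1.
  constraint 3 holds since x - y = -7.
The rest check out directly.

Satisfiable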